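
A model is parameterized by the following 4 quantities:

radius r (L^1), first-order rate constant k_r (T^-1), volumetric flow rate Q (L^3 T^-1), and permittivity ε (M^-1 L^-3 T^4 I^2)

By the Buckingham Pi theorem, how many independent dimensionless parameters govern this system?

1

There are 4 variables and 4 base dimensions (M, L, T, I).
The dimension matrix has rank 3 (less than 4: the dimension vectors are linearly dependent).
Independent dimensionless groups: 4 − 3 = 1.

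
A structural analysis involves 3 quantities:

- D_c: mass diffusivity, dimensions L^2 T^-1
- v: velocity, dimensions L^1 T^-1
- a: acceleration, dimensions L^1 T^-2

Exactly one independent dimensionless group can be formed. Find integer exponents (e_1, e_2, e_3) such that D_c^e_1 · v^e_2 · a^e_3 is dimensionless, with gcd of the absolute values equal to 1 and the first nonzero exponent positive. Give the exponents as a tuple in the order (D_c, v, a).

L: e_1·(2) + e_2·(1) + e_3·(1) = 0
T: e_1·(-1) + e_2·(-1) + e_3·(-2) = 0
Solving this homogeneous linear system for the smallest-integer solution (first nonzero entry positive) gives (1, -3, 1).

(1, -3, 1)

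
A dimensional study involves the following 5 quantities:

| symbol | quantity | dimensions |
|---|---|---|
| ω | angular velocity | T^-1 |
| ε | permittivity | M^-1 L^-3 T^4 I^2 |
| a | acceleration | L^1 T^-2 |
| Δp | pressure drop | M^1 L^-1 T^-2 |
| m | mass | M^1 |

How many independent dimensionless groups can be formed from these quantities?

There are 5 variables and 4 base dimensions (M, L, T, I).
The dimension matrix has rank 4.
Independent dimensionless groups: 5 − 4 = 1.

1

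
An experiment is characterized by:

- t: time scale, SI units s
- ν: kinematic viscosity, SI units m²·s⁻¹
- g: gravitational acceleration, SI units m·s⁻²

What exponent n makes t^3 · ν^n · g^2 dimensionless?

-1

Balance the L exponent: (2)·n from ν, plus 3·(0) + 2·(1) = 2 from the rest, must sum to zero.
2n + 2 = 0, so n = -1.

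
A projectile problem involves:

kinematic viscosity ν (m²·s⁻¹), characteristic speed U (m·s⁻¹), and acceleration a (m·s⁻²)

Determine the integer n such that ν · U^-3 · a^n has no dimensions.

1

Balance the L exponent: (1)·n from a, plus (2) − 3·(1) = -1 from the rest, must sum to zero.
n − 1 = 0, so n = 1.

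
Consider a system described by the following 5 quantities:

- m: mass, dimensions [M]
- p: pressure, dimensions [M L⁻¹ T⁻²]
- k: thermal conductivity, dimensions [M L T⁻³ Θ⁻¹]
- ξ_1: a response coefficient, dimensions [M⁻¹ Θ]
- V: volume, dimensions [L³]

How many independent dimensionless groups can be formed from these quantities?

1

There are 5 variables and 4 base dimensions (M, L, T, Θ).
The dimension matrix has rank 4.
Independent dimensionless groups: 5 − 4 = 1.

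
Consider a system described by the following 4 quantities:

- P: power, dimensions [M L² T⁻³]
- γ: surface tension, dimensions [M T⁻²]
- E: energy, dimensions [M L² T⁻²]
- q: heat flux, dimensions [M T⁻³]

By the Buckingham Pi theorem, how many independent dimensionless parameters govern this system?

1

There are 4 variables and 3 base dimensions (M, L, T).
The dimension matrix has rank 3.
Independent dimensionless groups: 4 − 3 = 1.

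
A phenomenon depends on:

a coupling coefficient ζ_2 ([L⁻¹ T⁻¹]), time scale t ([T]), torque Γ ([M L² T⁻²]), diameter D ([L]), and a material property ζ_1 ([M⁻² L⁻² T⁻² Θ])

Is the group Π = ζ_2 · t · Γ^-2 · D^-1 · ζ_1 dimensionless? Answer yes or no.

Sum the exponent of each base dimension across the product:
  M: [ζ_2]_M + [t]_M − 2·[Γ]_M − [D]_M + [ζ_1]_M = (0) + (0) − 2·(1) − (0) + (-2) = -4
  L: [ζ_2]_L + [t]_L − 2·[Γ]_L − [D]_L + [ζ_1]_L = (-1) + (0) − 2·(2) − (1) + (-2) = -8
  T: [ζ_2]_T + [t]_T − 2·[Γ]_T − [D]_T + [ζ_1]_T = (-1) + (1) − 2·(-2) − (0) + (-2) = 2
  Θ: [ζ_2]_Θ + [t]_Θ − 2·[Γ]_Θ − [D]_Θ + [ζ_1]_Θ = (0) + (0) − 2·(0) − (0) + (1) = 1
Net dimensions [M⁻⁴ L⁻⁸ T² Θ] ≠ [1] — not dimensionless.

no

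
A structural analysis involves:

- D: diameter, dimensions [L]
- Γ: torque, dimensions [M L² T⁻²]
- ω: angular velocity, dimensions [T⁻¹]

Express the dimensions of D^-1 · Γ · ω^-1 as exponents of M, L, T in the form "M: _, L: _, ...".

Collect each base-dimension exponent across the product:
  M: −(0) + (1) − (0) = 1
  L: −(1) + (2) − (0) = 1
  T: −(0) + (-2) − (-1) = -1
So the dimensions are [M L T⁻¹].

M: 1, L: 1, T: -1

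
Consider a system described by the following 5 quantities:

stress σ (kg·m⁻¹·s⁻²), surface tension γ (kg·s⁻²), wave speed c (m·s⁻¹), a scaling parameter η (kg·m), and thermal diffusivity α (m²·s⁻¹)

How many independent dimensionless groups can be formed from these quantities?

2

There are 5 variables and 3 base dimensions (M, L, T).
The dimension matrix has rank 3.
Independent dimensionless groups: 5 − 3 = 2.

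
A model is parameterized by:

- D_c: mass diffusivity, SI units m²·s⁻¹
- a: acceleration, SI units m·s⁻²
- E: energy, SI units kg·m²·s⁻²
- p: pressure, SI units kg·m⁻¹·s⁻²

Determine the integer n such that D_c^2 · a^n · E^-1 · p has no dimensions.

-1

Balance the L exponent: (1)·n from a, plus 2·(2) − (2) + (-1) = 1 from the rest, must sum to zero.
n + 1 = 0, so n = -1.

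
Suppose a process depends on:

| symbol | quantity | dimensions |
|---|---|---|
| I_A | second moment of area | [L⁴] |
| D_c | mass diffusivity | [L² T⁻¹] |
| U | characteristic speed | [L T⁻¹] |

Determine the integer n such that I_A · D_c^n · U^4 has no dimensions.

-4

Balance the L exponent: (2)·n from D_c, plus (4) + 4·(1) = 8 from the rest, must sum to zero.
2n + 8 = 0, so n = -4.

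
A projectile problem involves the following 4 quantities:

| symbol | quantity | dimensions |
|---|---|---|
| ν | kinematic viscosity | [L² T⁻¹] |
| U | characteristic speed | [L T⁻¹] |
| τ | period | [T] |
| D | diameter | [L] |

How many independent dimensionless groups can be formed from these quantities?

There are 4 variables and 2 base dimensions (L, T).
The dimension matrix has rank 2.
Independent dimensionless groups: 4 − 2 = 2.

2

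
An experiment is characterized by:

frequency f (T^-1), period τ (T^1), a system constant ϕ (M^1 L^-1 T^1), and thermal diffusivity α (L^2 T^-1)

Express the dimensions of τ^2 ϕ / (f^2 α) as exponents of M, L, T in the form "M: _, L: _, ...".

M: 1, L: -3, T: 6

Collect each base-dimension exponent across the product:
  M: −2·(0) + 2·(0) + (1) − (0) = 1
  L: −2·(0) + 2·(0) + (-1) − (2) = -3
  T: −2·(-1) + 2·(1) + (1) − (-1) = 6
So the dimensions are [M L⁻³ T⁶].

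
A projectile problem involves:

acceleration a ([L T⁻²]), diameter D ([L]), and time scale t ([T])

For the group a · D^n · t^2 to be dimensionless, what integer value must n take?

-1

Balance the L exponent: (1)·n from D, plus (1) + 2·(0) = 1 from the rest, must sum to zero.
n + 1 = 0, so n = -1.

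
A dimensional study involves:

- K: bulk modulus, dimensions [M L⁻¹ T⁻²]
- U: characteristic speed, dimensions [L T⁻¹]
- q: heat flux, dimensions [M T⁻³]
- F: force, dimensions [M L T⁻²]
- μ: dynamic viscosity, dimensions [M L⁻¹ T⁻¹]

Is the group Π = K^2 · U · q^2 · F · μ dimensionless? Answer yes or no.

Sum the exponent of each base dimension across the product:
  M: 2·[K]_M + [U]_M + 2·[q]_M + [F]_M + [μ]_M = 2·(1) + (0) + 2·(1) + (1) + (1) = 6
  L: 2·[K]_L + [U]_L + 2·[q]_L + [F]_L + [μ]_L = 2·(-1) + (1) + 2·(0) + (1) + (-1) = -1
  T: 2·[K]_T + [U]_T + 2·[q]_T + [F]_T + [μ]_T = 2·(-2) + (-1) + 2·(-3) + (-2) + (-1) = -14
Net dimensions [M⁶ L⁻¹ T⁻¹⁴] ≠ [1] — not dimensionless.

no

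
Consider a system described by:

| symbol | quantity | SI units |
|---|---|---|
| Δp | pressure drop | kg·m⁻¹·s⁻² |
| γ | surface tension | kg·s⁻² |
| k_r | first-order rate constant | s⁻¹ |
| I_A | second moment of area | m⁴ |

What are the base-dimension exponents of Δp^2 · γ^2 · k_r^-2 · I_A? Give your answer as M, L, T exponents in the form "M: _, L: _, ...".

Collect each base-dimension exponent across the product:
  M: 2·(1) + 2·(1) − 2·(0) + (0) = 4
  L: 2·(-1) + 2·(0) − 2·(0) + (4) = 2
  T: 2·(-2) + 2·(-2) − 2·(-1) + (0) = -6
So the dimensions are [M⁴ L² T⁻⁶].

M: 4, L: 2, T: -6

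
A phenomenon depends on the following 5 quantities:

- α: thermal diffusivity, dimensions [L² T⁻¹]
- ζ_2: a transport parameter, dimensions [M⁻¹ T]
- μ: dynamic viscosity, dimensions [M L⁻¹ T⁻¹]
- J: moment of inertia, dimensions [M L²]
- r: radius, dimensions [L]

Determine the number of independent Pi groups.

There are 5 variables and 3 base dimensions (M, L, T).
The dimension matrix has rank 3.
Independent dimensionless groups: 5 − 3 = 2.

2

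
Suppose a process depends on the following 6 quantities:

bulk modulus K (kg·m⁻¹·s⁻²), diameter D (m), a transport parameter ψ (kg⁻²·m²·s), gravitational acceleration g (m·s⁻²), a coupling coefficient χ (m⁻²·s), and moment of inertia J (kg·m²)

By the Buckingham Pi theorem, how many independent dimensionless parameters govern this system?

There are 6 variables and 3 base dimensions (M, L, T).
The dimension matrix has rank 3.
Independent dimensionless groups: 6 − 3 = 3.

3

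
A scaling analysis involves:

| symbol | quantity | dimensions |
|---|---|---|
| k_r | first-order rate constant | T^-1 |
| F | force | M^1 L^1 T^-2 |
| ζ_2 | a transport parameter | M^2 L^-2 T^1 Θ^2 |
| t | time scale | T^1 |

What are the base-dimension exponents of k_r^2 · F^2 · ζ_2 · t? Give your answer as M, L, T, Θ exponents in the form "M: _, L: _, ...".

Collect each base-dimension exponent across the product:
  M: 2·(0) + 2·(1) + (2) + (0) = 4
  L: 2·(0) + 2·(1) + (-2) + (0) = 0
  T: 2·(-1) + 2·(-2) + (1) + (1) = -4
  Θ: 2·(0) + 2·(0) + (2) + (0) = 2
So the dimensions are [M⁴ T⁻⁴ Θ²].

M: 4, L: 0, T: -4, Θ: 2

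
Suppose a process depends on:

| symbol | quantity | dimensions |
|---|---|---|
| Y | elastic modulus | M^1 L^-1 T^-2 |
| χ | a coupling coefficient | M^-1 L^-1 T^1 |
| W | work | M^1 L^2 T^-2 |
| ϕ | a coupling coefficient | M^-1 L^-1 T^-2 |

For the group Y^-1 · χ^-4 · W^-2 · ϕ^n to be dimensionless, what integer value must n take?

1

Balance the M exponent: (-1)·n from ϕ, plus −(1) − 4·(-1) − 2·(1) = 1 from the rest, must sum to zero.
−n + 1 = 0, so n = 1.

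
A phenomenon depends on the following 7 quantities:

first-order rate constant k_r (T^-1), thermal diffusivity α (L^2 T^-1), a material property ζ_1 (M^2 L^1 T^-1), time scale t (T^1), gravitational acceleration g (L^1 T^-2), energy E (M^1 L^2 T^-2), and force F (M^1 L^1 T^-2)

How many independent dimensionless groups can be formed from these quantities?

There are 7 variables and 3 base dimensions (M, L, T).
The dimension matrix has rank 3.
Independent dimensionless groups: 7 − 3 = 4.

4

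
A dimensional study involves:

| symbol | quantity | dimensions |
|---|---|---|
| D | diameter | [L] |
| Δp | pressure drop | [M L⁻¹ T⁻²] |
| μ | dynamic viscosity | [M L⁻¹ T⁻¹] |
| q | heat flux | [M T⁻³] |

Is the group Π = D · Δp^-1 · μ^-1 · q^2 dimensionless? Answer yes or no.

no

Sum the exponent of each base dimension across the product:
  M: [D]_M − [Δp]_M − [μ]_M + 2·[q]_M = (0) − (1) − (1) + 2·(1) = 0
  L: [D]_L − [Δp]_L − [μ]_L + 2·[q]_L = (1) − (-1) − (-1) + 2·(0) = 3
  T: [D]_T − [Δp]_T − [μ]_T + 2·[q]_T = (0) − (-2) − (-1) + 2·(-3) = -3
Net dimensions [L³ T⁻³] ≠ [1] — not dimensionless.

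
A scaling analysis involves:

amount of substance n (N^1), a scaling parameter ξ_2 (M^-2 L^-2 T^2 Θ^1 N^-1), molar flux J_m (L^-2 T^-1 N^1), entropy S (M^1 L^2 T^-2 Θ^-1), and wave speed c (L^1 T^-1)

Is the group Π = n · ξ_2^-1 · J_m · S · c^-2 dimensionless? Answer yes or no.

no

Sum the exponent of each base dimension across the product:
  M: [n]_M − [ξ_2]_M + [J_m]_M + [S]_M − 2·[c]_M = (0) − (-2) + (0) + (1) − 2·(0) = 3
  L: [n]_L − [ξ_2]_L + [J_m]_L + [S]_L − 2·[c]_L = (0) − (-2) + (-2) + (2) − 2·(1) = 0
  T: [n]_T − [ξ_2]_T + [J_m]_T + [S]_T − 2·[c]_T = (0) − (2) + (-1) + (-2) − 2·(-1) = -3
  Θ: [n]_Θ − [ξ_2]_Θ + [J_m]_Θ + [S]_Θ − 2·[c]_Θ = (0) − (1) + (0) + (-1) − 2·(0) = -2
  N: [n]_N − [ξ_2]_N + [J_m]_N + [S]_N − 2·[c]_N = (1) − (-1) + (1) + (0) − 2·(0) = 3
Net dimensions [M³ T⁻³ Θ⁻² N³] ≠ [1] — not dimensionless.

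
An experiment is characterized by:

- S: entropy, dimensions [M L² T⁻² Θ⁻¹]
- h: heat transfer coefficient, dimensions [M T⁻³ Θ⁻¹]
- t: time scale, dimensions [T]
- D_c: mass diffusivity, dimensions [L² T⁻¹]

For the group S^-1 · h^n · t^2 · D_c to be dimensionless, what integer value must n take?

1

Balance the M exponent: (1)·n from h, plus −(1) + 2·(0) + (0) = -1 from the rest, must sum to zero.
n − 1 = 0, so n = 1.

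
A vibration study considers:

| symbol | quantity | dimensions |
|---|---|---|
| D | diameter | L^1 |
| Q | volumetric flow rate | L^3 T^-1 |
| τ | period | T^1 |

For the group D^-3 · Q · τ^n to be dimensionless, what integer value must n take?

Balance the T exponent: (1)·n from τ, plus −3·(0) + (-1) = -1 from the rest, must sum to zero.
n − 1 = 0, so n = 1.

1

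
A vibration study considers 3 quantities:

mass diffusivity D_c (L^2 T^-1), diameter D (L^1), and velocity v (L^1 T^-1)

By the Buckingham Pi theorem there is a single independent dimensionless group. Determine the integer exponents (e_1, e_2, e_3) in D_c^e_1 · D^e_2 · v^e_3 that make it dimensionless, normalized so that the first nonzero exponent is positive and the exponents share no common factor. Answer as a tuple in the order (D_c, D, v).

L: e_1·(2) + e_2·(1) + e_3·(1) = 0
T: e_1·(-1) + e_2·(0) + e_3·(-1) = 0
Solving this homogeneous linear system for the smallest-integer solution (first nonzero entry positive) gives (1, -1, -1).

(1, -1, -1)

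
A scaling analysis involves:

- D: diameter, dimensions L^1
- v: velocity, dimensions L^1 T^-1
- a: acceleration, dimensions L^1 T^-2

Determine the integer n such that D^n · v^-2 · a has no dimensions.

1

Balance the L exponent: (1)·n from D, plus −2·(1) + (1) = -1 from the rest, must sum to zero.
n − 1 = 0, so n = 1.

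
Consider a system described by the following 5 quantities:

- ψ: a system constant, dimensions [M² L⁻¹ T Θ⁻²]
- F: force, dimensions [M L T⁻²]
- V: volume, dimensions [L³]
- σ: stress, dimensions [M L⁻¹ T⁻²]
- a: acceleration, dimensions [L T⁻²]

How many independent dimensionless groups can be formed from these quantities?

1

There are 5 variables and 4 base dimensions (M, L, T, Θ).
The dimension matrix has rank 4.
Independent dimensionless groups: 5 − 4 = 1.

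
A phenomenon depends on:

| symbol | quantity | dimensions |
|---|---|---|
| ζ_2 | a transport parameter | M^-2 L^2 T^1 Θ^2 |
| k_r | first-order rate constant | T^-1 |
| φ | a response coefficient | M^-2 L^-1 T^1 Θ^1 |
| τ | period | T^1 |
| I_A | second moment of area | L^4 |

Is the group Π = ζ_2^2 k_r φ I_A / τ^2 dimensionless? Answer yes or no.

no

Sum the exponent of each base dimension across the product:
  M: 2·[ζ_2]_M + [k_r]_M + [φ]_M − 2·[τ]_M + [I_A]_M = 2·(-2) + (0) + (-2) − 2·(0) + (0) = -6
  L: 2·[ζ_2]_L + [k_r]_L + [φ]_L − 2·[τ]_L + [I_A]_L = 2·(2) + (0) + (-1) − 2·(0) + (4) = 7
  T: 2·[ζ_2]_T + [k_r]_T + [φ]_T − 2·[τ]_T + [I_A]_T = 2·(1) + (-1) + (1) − 2·(1) + (0) = 0
  Θ: 2·[ζ_2]_Θ + [k_r]_Θ + [φ]_Θ − 2·[τ]_Θ + [I_A]_Θ = 2·(2) + (0) + (1) − 2·(0) + (0) = 5
Net dimensions [M⁻⁶ L⁷ Θ⁵] ≠ [1] — not dimensionless.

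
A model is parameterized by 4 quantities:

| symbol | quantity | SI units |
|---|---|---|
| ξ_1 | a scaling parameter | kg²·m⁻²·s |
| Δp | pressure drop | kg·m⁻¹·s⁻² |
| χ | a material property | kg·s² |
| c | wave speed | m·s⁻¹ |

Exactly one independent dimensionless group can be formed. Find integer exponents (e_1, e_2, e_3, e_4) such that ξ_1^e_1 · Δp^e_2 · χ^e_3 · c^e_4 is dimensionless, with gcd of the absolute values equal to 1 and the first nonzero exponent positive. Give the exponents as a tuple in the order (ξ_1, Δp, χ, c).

M: e_1·(2) + e_2·(1) + e_3·(1) + e_4·(0) = 0
L: e_1·(-2) + e_2·(-1) + e_3·(0) + e_4·(1) = 0
T: e_1·(1) + e_2·(-2) + e_3·(2) + e_4·(-1) = 0
Solving this homogeneous linear system for the smallest-integer solution (first nonzero entry positive) gives (1, -1, -1, 1).

(1, -1, -1, 1)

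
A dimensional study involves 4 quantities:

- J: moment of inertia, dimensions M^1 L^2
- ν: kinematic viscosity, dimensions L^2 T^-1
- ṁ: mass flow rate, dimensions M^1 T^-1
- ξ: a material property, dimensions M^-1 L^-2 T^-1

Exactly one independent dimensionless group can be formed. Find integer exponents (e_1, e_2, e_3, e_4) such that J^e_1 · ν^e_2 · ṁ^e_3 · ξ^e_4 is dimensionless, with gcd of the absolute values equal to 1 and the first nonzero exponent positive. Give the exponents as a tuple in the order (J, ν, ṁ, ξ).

M: e_1·(1) + e_2·(0) + e_3·(1) + e_4·(-1) = 0
L: e_1·(2) + e_2·(2) + e_3·(0) + e_4·(-2) = 0
T: e_1·(0) + e_2·(-1) + e_3·(-1) + e_4·(-1) = 0
Solving this homogeneous linear system for the smallest-integer solution (first nonzero entry positive) gives (3, -1, -1, 2).

(3, -1, -1, 2)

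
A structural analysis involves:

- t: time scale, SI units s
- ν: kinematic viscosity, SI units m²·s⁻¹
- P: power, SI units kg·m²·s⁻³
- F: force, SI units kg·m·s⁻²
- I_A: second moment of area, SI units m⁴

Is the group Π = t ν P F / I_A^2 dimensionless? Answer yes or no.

no

Sum the exponent of each base dimension across the product:
  M: [t]_M + [ν]_M + [P]_M + [F]_M − 2·[I_A]_M = (0) + (0) + (1) + (1) − 2·(0) = 2
  L: [t]_L + [ν]_L + [P]_L + [F]_L − 2·[I_A]_L = (0) + (2) + (2) + (1) − 2·(4) = -3
  T: [t]_T + [ν]_T + [P]_T + [F]_T − 2·[I_A]_T = (1) + (-1) + (-3) + (-2) − 2·(0) = -5
Net dimensions [M² L⁻³ T⁻⁵] ≠ [1] — not dimensionless.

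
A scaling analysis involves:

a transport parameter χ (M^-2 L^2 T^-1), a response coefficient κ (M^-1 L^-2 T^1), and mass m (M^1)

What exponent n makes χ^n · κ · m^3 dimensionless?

1

Balance the M exponent: (-2)·n from χ, plus (-1) + 3·(1) = 2 from the rest, must sum to zero.
-2n + 2 = 0, so n = 1.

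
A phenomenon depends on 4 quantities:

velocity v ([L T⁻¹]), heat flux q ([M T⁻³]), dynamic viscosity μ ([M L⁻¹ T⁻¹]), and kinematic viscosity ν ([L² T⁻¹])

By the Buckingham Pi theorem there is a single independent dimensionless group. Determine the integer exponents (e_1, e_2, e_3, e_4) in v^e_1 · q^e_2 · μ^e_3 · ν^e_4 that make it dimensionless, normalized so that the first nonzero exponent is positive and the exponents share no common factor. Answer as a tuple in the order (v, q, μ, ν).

(3, -1, 1, -1)

M: e_1·(0) + e_2·(1) + e_3·(1) + e_4·(0) = 0
L: e_1·(1) + e_2·(0) + e_3·(-1) + e_4·(2) = 0
T: e_1·(-1) + e_2·(-3) + e_3·(-1) + e_4·(-1) = 0
Solving this homogeneous linear system for the smallest-integer solution (first nonzero entry positive) gives (3, -1, 1, -1).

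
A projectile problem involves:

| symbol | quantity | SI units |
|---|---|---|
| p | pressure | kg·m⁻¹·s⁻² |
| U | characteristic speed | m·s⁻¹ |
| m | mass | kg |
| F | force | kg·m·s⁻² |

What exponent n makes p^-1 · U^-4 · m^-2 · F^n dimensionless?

Balance the M exponent: (1)·n from F, plus −(1) − 4·(0) − 2·(1) = -3 from the rest, must sum to zero.
n − 3 = 0, so n = 3.

3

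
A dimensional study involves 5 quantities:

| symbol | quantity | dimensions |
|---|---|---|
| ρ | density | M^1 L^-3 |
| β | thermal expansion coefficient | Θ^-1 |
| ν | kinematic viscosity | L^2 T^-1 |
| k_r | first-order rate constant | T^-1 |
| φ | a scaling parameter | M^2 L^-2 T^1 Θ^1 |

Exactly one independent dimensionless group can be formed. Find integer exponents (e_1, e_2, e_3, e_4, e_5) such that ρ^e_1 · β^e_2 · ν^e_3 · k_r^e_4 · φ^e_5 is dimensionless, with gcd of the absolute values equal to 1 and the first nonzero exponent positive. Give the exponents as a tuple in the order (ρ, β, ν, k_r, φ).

(2, -1, 2, -3, -1)

M: e_1·(1) + e_2·(0) + e_3·(0) + e_4·(0) + e_5·(2) = 0
L: e_1·(-3) + e_2·(0) + e_3·(2) + e_4·(0) + e_5·(-2) = 0
T: e_1·(0) + e_2·(0) + e_3·(-1) + e_4·(-1) + e_5·(1) = 0
Θ: e_1·(0) + e_2·(-1) + e_3·(0) + e_4·(0) + e_5·(1) = 0
Solving this homogeneous linear system for the smallest-integer solution (first nonzero entry positive) gives (2, -1, 2, -3, -1).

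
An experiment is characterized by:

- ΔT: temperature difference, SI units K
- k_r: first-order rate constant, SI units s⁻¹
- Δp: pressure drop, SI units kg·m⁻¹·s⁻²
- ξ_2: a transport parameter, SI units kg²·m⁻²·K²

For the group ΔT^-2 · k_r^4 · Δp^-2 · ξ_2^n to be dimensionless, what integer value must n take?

1

Balance the M exponent: (2)·n from ξ_2, plus −2·(0) + 4·(0) − 2·(1) = -2 from the rest, must sum to zero.
2n − 2 = 0, so n = 1.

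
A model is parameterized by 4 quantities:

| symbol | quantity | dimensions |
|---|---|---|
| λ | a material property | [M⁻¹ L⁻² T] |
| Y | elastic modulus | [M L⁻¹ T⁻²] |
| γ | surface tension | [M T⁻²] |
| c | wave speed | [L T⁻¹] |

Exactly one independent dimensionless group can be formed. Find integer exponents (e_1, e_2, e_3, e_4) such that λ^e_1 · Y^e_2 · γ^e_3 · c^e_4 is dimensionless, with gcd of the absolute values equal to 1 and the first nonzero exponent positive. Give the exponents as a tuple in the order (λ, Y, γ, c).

(1, -3, 4, -1)

M: e_1·(-1) + e_2·(1) + e_3·(1) + e_4·(0) = 0
L: e_1·(-2) + e_2·(-1) + e_3·(0) + e_4·(1) = 0
T: e_1·(1) + e_2·(-2) + e_3·(-2) + e_4·(-1) = 0
Solving this homogeneous linear system for the smallest-integer solution (first nonzero entry positive) gives (1, -3, 4, -1).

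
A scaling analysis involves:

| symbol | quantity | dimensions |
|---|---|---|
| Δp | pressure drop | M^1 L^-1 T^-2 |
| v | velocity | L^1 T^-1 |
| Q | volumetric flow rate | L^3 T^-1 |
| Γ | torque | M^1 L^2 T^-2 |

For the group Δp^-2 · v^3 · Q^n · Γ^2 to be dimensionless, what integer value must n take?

-3

Balance the L exponent: (3)·n from Q, plus −2·(-1) + 3·(1) + 2·(2) = 9 from the rest, must sum to zero.
3n + 9 = 0, so n = -3.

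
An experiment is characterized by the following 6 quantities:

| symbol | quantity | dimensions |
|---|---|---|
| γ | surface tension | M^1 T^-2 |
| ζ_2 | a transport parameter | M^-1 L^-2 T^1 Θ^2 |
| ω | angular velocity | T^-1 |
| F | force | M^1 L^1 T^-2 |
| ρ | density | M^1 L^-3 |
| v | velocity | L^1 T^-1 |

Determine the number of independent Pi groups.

There are 6 variables and 4 base dimensions (M, L, T, Θ).
The dimension matrix has rank 4.
Independent dimensionless groups: 6 − 4 = 2.

2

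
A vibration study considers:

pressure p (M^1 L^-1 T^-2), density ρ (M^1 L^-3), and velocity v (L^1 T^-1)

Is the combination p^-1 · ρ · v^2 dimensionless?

yes

Sum the exponent of each base dimension across the product:
  M: −[p]_M + [ρ]_M + 2·[v]_M = −(1) + (1) + 2·(0) = 0
  L: −[p]_L + [ρ]_L + 2·[v]_L = −(-1) + (-3) + 2·(1) = 0
  T: −[p]_T + [ρ]_T + 2·[v]_T = −(-2) + (0) + 2·(-1) = 0
All base exponents vanish — dimensionless.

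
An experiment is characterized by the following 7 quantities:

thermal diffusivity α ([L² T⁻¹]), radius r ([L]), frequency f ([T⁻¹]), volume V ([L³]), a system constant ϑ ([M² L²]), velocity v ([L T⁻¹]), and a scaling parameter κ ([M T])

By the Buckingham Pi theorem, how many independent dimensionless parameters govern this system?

There are 7 variables and 3 base dimensions (M, L, T).
The dimension matrix has rank 3.
Independent dimensionless groups: 7 − 3 = 4.

4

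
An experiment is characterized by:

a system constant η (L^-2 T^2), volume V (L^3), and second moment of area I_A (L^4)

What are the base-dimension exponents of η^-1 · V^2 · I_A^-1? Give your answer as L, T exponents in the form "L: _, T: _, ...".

L: 4, T: -2

Collect each base-dimension exponent across the product:
  L: −(-2) + 2·(3) − (4) = 4
  T: −(2) + 2·(0) − (0) = -2
So the dimensions are [L⁴ T⁻²].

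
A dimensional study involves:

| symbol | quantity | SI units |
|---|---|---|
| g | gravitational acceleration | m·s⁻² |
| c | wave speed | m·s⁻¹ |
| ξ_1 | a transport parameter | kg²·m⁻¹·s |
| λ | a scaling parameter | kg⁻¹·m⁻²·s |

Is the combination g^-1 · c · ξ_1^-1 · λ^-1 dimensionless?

no

Sum the exponent of each base dimension across the product:
  M: −[g]_M + [c]_M − [ξ_1]_M − [λ]_M = −(0) + (0) − (2) − (-1) = -1
  L: −[g]_L + [c]_L − [ξ_1]_L − [λ]_L = −(1) + (1) − (-1) − (-2) = 3
  T: −[g]_T + [c]_T − [ξ_1]_T − [λ]_T = −(-2) + (-1) − (1) − (1) = -1
Net dimensions [M⁻¹ L³ T⁻¹] ≠ [1] — not dimensionless.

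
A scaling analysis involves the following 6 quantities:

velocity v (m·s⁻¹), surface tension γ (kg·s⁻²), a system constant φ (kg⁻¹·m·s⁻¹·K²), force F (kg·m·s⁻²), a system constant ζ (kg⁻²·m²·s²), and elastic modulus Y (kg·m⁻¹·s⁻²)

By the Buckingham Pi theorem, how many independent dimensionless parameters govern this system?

2

There are 6 variables and 4 base dimensions (M, L, T, Θ).
The dimension matrix has rank 4.
Independent dimensionless groups: 6 − 4 = 2.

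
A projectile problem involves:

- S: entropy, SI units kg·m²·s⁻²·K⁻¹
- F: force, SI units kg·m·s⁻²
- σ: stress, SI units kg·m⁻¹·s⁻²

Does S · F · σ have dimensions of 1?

no

Sum the exponent of each base dimension across the product:
  M: [S]_M + [F]_M + [σ]_M = (1) + (1) + (1) = 3
  L: [S]_L + [F]_L + [σ]_L = (2) + (1) + (-1) = 2
  T: [S]_T + [F]_T + [σ]_T = (-2) + (-2) + (-2) = -6
  Θ: [S]_Θ + [F]_Θ + [σ]_Θ = (-1) + (0) + (0) = -1
Net dimensions [M³ L² T⁻⁶ Θ⁻¹] ≠ [1] — not dimensionless.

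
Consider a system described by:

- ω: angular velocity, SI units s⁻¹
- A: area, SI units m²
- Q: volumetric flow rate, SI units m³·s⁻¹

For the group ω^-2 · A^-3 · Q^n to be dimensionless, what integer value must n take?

Balance the L exponent: (3)·n from Q, plus −2·(0) − 3·(2) = -6 from the rest, must sum to zero.
3n − 6 = 0, so n = 2.

2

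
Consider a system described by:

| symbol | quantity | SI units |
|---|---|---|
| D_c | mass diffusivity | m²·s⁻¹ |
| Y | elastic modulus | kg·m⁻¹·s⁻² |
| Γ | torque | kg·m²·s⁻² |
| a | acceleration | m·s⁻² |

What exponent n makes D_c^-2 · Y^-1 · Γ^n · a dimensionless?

1

Balance the M exponent: (1)·n from Γ, plus −2·(0) − (1) + (0) = -1 from the rest, must sum to zero.
n − 1 = 0, so n = 1.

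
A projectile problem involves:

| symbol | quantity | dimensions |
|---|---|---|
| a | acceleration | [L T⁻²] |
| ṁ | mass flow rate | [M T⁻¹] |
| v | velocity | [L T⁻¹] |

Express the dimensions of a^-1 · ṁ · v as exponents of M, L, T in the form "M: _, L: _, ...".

M: 1, L: 0, T: 0

Collect each base-dimension exponent across the product:
  M: −(0) + (1) + (0) = 1
  L: −(1) + (0) + (1) = 0
  T: −(-2) + (-1) + (-1) = 0
So the dimensions are [M].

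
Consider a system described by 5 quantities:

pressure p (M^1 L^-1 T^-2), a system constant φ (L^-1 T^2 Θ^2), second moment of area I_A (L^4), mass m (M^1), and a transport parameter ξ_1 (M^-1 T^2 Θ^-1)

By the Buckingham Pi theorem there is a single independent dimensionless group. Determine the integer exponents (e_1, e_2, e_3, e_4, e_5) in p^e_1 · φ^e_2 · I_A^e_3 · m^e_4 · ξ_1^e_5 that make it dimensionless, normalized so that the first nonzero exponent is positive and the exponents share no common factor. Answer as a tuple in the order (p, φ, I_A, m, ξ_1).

M: e_1·(1) + e_2·(0) + e_3·(0) + e_4·(1) + e_5·(-1) = 0
L: e_1·(-1) + e_2·(-1) + e_3·(4) + e_4·(0) + e_5·(0) = 0
T: e_1·(-2) + e_2·(2) + e_3·(0) + e_4·(0) + e_5·(2) = 0
Θ: e_1·(0) + e_2·(2) + e_3·(0) + e_4·(0) + e_5·(-1) = 0
Solving this homogeneous linear system for the smallest-integer solution (first nonzero entry positive) gives (3, 1, 1, -1, 2).

(3, 1, 1, -1, 2)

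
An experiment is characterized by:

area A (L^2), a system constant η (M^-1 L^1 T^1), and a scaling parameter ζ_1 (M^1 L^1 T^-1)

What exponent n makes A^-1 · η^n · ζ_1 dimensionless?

1

Balance the M exponent: (-1)·n from η, plus −(0) + (1) = 1 from the rest, must sum to zero.
−n + 1 = 0, so n = 1.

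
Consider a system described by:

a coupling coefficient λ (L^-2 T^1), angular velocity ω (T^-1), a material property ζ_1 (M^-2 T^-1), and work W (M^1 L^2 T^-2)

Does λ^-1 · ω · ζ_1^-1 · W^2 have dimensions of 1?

no

Sum the exponent of each base dimension across the product:
  M: −[λ]_M + [ω]_M − [ζ_1]_M + 2·[W]_M = −(0) + (0) − (-2) + 2·(1) = 4
  L: −[λ]_L + [ω]_L − [ζ_1]_L + 2·[W]_L = −(-2) + (0) − (0) + 2·(2) = 6
  T: −[λ]_T + [ω]_T − [ζ_1]_T + 2·[W]_T = −(1) + (-1) − (-1) + 2·(-2) = -5
Net dimensions [M⁴ L⁶ T⁻⁵] ≠ [1] — not dimensionless.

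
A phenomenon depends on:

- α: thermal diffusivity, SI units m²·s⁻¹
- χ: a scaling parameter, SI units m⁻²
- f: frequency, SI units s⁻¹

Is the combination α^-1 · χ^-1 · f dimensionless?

yes

Sum the exponent of each base dimension across the product:
  L: −[α]_L − [χ]_L + [f]_L = −(2) − (-2) + (0) = 0
  T: −[α]_T − [χ]_T + [f]_T = −(-1) − (0) + (-1) = 0
All base exponents vanish — dimensionless.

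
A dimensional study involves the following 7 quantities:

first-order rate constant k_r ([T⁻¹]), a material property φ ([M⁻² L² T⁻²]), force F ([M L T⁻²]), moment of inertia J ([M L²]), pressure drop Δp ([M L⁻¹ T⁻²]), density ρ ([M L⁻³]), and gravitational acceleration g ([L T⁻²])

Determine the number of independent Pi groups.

There are 7 variables and 3 base dimensions (M, L, T).
The dimension matrix has rank 3.
Independent dimensionless groups: 7 − 3 = 4.

4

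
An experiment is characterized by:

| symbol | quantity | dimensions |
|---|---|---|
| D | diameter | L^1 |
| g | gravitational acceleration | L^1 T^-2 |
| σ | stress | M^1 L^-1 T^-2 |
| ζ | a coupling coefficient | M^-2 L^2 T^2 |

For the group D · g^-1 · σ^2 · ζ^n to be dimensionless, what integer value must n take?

1

Balance the M exponent: (-2)·n from ζ, plus (0) − (0) + 2·(1) = 2 from the rest, must sum to zero.
-2n + 2 = 0, so n = 1.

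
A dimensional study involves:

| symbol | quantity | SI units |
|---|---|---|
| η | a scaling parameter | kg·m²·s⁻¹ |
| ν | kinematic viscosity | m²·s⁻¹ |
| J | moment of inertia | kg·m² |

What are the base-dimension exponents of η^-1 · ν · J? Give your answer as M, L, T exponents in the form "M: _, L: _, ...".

Collect each base-dimension exponent across the product:
  M: −(1) + (0) + (1) = 0
  L: −(2) + (2) + (2) = 2
  T: −(-1) + (-1) + (0) = 0
So the dimensions are [L²].

M: 0, L: 2, T: 0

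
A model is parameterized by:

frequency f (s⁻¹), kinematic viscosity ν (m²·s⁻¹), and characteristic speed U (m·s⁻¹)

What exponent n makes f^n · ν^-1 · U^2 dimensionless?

-1

Balance the T exponent: (-1)·n from f, plus −(-1) + 2·(-1) = -1 from the rest, must sum to zero.
−n − 1 = 0, so n = -1.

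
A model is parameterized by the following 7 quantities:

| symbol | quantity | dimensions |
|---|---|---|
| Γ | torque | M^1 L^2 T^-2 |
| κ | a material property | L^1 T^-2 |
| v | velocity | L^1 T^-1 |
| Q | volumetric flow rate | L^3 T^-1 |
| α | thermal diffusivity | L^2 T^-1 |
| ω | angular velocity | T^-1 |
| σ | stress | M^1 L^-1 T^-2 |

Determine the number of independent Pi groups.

There are 7 variables and 3 base dimensions (M, L, T).
The dimension matrix has rank 3.
Independent dimensionless groups: 7 − 3 = 4.

4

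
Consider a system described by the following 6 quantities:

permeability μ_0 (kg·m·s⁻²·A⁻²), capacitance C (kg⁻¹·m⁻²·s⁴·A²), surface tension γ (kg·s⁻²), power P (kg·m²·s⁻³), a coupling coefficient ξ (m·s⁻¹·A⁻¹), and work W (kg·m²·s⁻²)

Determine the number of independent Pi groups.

There are 6 variables and 4 base dimensions (M, L, T, I).
The dimension matrix has rank 4.
Independent dimensionless groups: 6 − 4 = 2.

2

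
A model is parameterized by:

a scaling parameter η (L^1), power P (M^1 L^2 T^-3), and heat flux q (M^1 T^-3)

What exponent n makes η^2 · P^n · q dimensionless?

-1

Balance the M exponent: (1)·n from P, plus 2·(0) + (1) = 1 from the rest, must sum to zero.
n + 1 = 0, so n = -1.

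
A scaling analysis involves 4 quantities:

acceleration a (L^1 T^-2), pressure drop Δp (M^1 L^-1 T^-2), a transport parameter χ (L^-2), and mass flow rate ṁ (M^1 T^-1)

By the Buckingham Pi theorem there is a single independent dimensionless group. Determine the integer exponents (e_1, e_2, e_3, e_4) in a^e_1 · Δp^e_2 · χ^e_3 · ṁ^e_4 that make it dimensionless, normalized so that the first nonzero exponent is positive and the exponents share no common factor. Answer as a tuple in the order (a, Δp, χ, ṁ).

M: e_1·(0) + e_2·(1) + e_3·(0) + e_4·(1) = 0
L: e_1·(1) + e_2·(-1) + e_3·(-2) + e_4·(0) = 0
T: e_1·(-2) + e_2·(-2) + e_3·(0) + e_4·(-1) = 0
Solving this homogeneous linear system for the smallest-integer solution (first nonzero entry positive) gives (2, -4, 3, 4).

(2, -4, 3, 4)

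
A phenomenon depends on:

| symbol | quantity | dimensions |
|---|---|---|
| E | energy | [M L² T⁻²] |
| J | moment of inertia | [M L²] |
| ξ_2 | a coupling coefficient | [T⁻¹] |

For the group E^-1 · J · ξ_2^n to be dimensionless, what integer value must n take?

2

Balance the T exponent: (-1)·n from ξ_2, plus −(-2) + (0) = 2 from the rest, must sum to zero.
−n + 2 = 0, so n = 2.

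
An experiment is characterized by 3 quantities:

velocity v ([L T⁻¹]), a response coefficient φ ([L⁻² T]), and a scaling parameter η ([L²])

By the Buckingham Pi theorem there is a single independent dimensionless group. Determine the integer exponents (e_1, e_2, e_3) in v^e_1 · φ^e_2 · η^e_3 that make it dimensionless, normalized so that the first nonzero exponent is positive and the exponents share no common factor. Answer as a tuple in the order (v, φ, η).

(2, 2, 1)

L: e_1·(1) + e_2·(-2) + e_3·(2) = 0
T: e_1·(-1) + e_2·(1) + e_3·(0) = 0
Solving this homogeneous linear system for the smallest-integer solution (first nonzero entry positive) gives (2, 2, 1).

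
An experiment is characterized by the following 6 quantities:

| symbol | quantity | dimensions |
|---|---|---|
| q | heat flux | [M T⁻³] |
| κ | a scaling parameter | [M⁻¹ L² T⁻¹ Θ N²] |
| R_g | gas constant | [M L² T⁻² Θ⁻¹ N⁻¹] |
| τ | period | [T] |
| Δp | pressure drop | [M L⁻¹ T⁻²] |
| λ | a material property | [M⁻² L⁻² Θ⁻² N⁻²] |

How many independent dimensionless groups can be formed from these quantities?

1

There are 6 variables and 5 base dimensions (M, L, T, Θ, N).
The dimension matrix has rank 5.
Independent dimensionless groups: 6 − 5 = 1.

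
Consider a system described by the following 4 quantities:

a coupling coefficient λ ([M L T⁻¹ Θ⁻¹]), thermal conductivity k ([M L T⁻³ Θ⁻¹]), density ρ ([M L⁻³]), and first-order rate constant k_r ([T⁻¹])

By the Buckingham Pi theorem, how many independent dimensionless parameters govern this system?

There are 4 variables and 4 base dimensions (M, L, T, Θ).
The dimension matrix has rank 3 (less than 4: the dimension vectors are linearly dependent).
Independent dimensionless groups: 4 − 3 = 1.

1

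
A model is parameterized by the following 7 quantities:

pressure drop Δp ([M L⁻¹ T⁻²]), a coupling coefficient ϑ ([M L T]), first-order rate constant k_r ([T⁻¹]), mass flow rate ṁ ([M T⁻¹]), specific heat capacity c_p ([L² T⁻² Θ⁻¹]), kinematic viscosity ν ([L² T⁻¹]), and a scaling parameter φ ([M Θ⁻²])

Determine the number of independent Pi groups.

There are 7 variables and 4 base dimensions (M, L, T, Θ).
The dimension matrix has rank 4.
Independent dimensionless groups: 7 − 4 = 3.

3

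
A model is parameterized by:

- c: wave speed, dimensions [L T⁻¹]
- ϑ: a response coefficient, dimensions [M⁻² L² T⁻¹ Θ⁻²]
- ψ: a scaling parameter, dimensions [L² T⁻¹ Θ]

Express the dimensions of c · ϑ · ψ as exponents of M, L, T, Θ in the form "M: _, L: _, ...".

Collect each base-dimension exponent across the product:
  M: (0) + (-2) + (0) = -2
  L: (1) + (2) + (2) = 5
  T: (-1) + (-1) + (-1) = -3
  Θ: (0) + (-2) + (1) = -1
So the dimensions are [M⁻² L⁵ T⁻³ Θ⁻¹].

M: -2, L: 5, T: -3, Θ: -1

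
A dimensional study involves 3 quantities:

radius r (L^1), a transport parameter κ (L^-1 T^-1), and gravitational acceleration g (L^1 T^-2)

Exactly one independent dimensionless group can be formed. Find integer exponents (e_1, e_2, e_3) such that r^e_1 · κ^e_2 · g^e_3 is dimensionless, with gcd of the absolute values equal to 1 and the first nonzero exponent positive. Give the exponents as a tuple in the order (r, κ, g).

L: e_1·(1) + e_2·(-1) + e_3·(1) = 0
T: e_1·(0) + e_2·(-1) + e_3·(-2) = 0
Solving this homogeneous linear system for the smallest-integer solution (first nonzero entry positive) gives (3, 2, -1).

(3, 2, -1)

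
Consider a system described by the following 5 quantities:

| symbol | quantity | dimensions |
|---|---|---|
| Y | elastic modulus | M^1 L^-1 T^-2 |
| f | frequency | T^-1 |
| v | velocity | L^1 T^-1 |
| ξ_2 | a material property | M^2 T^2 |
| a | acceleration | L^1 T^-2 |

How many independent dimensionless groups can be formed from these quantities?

There are 5 variables and 3 base dimensions (M, L, T).
The dimension matrix has rank 3.
Independent dimensionless groups: 5 − 3 = 2.

2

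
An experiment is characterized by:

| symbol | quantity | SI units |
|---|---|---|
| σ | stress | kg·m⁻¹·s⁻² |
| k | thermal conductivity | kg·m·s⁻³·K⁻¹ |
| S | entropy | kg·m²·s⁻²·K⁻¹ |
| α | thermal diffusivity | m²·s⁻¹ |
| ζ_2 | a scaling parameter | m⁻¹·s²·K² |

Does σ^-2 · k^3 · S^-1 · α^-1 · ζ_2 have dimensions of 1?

yes

Sum the exponent of each base dimension across the product:
  M: −2·[σ]_M + 3·[k]_M − [S]_M − [α]_M + [ζ_2]_M = −2·(1) + 3·(1) − (1) − (0) + (0) = 0
  L: −2·[σ]_L + 3·[k]_L − [S]_L − [α]_L + [ζ_2]_L = −2·(-1) + 3·(1) − (2) − (2) + (-1) = 0
  T: −2·[σ]_T + 3·[k]_T − [S]_T − [α]_T + [ζ_2]_T = −2·(-2) + 3·(-3) − (-2) − (-1) + (2) = 0
  Θ: −2·[σ]_Θ + 3·[k]_Θ − [S]_Θ − [α]_Θ + [ζ_2]_Θ = −2·(0) + 3·(-1) − (-1) − (0) + (2) = 0
All base exponents vanish — dimensionless.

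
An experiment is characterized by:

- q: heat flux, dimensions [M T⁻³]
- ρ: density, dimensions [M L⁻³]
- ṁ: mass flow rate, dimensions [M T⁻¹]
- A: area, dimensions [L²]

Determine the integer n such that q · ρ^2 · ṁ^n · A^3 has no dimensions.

Balance the M exponent: (1)·n from ṁ, plus (1) + 2·(1) + 3·(0) = 3 from the rest, must sum to zero.
n + 3 = 0, so n = -3.

-3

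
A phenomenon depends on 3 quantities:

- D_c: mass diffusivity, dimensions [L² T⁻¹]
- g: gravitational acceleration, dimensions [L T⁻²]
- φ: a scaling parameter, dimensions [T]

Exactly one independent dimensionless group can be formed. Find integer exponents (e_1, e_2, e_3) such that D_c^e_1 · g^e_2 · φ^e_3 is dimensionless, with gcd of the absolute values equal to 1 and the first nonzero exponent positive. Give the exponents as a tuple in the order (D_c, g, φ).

(1, -2, -3)

L: e_1·(2) + e_2·(1) + e_3·(0) = 0
T: e_1·(-1) + e_2·(-2) + e_3·(1) = 0
Solving this homogeneous linear system for the smallest-integer solution (first nonzero entry positive) gives (1, -2, -3).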